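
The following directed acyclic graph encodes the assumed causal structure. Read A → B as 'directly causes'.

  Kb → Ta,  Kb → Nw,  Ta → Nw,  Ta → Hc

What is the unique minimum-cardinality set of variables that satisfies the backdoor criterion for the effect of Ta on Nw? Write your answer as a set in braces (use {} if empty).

Variables eligible for adjustment (non-descendants of Ta, excluding Ta and Nw): {Kb}.
Backdoor paths from Ta to Nw:
  P1: Ta <- Kb -> Nw
The empty set is not sufficient: P1 (Ta <- Kb -> Nw) has no collider blocking it and no conditioned non-collider, so it is open.
Try {Kb}:
  P1: blocked at fork node Kb ∈ conditioning set.
{Kb} contains no descendant of Ta and blocks every backdoor path.
{Kb} is the unique smallest valid adjustment set.

{Kb}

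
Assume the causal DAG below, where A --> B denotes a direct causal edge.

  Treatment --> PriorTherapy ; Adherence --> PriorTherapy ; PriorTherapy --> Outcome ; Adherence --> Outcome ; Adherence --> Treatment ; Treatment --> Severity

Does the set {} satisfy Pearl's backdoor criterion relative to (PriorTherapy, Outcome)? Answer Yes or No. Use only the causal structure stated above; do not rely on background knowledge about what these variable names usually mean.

Backdoor paths from PriorTherapy to Outcome (paths whose first edge points into PriorTherapy):
  P1: PriorTherapy <- Adherence -> Outcome
  P2: PriorTherapy <- Treatment <- Adherence -> Outcome
Condition 1 (no descendant of PriorTherapy in the set): holds — descendants of PriorTherapy are {Outcome}; none are in {}.
Condition 2 (every backdoor path blocked by {}):
  P1: open — no interior node is in the conditioning set.
  P2: open — no interior node is in the conditioning set.
{} does not satisfy the backdoor criterion.

No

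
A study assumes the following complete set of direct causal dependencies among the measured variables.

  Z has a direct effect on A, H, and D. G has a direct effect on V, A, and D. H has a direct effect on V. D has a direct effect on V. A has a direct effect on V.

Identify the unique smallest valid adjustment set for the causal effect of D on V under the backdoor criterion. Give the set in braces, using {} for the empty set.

{G, Z}

Variables eligible for adjustment (non-descendants of D, excluding D and V): {A, G, H, Z}.
Backdoor paths from D to V:
  P1: D <- Z -> H -> V
  P2: D <- Z -> A <- G -> V
  P3: D <- Z -> A -> V
  P4: D <- G -> A <- Z -> H -> V
  P5: D <- G -> A -> V
  P6: D <- G -> V
The empty set is not sufficient: P1 (D <- Z -> H -> V) has no collider blocking it and no conditioned non-collider, so it is open.
Try {G, Z}:
  P1: blocked at fork node Z ∈ conditioning set.
  P2: blocked at fork node Z ∈ conditioning set.
  P3: blocked at fork node Z ∈ conditioning set.
  P4: blocked at fork node G ∈ conditioning set.
  P5: blocked at fork node G ∈ conditioning set.
  P6: blocked at fork node G ∈ conditioning set.
{G, Z} contains no descendant of D and blocks every backdoor path.
Every element of {G, Z} is needed (dropping G leaves P5 open; dropping Z leaves P1 open), so no proper subset is valid.
Among all size-2 subsets of the eligible variables, only {G, Z} blocks every backdoor path, so it is the unique smallest valid adjustment set.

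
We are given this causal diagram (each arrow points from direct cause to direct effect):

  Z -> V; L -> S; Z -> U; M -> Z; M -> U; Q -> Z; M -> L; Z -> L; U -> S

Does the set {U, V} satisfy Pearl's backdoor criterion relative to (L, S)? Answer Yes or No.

Backdoor paths from L to S (paths whose first edge points into L):
  P1: L <- M -> Z -> U -> S
  P2: L <- M -> U -> S
  P3: L <- Z <- M -> U -> S
  P4: L <- Z -> U -> S
Condition 1 (no descendant of L in the set): holds — descendants of L are {S}; none are in {U, V}.
Condition 2 (every backdoor path blocked by {U, V}):
  P1: blocked at chain node U ∈ conditioning set.
  P2: blocked at chain node U ∈ conditioning set.
  P3: blocked at chain node U ∈ conditioning set.
  P4: blocked at chain node U ∈ conditioning set.
{U, V} satisfies the backdoor criterion.

Yes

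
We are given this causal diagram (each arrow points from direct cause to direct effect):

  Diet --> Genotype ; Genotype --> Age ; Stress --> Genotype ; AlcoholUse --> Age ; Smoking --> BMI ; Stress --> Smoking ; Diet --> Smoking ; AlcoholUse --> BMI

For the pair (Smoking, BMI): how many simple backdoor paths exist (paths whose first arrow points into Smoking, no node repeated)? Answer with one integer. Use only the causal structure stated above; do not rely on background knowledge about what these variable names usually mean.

A backdoor path from Smoking to BMI is any simple undirected path whose first edge points into Smoking (i.e. leaves Smoking via a parent).
Parents of Smoking: {Diet, Stress}.
Enumerating:
  P1: Smoking <- Diet -> Genotype -> Age <- AlcoholUse -> BMI
  P2: Smoking <- Stress -> Genotype -> Age <- AlcoholUse -> BMI
That exhausts the simple backdoor paths. Count: 2.

2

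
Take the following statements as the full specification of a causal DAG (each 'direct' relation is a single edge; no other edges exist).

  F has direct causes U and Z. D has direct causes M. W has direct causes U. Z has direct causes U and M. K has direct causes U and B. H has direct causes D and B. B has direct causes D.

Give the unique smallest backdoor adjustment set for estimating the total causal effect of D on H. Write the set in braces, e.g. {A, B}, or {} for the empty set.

{}

Variables eligible for adjustment (non-descendants of D, excluding D and H): {F, M, U, W, Z}.
Backdoor paths from D to H:
  P1: D <- M -> Z <- U -> K <- B -> H
  P2: D <- M -> Z -> F <- U -> K <- B -> H
Each backdoor path contains an unconditioned collider, so every path is already blocked with the empty conditioning set:
  P1: blocked at collider Z (neither it nor any descendant is in the conditioning set).
  P2: blocked at collider F (neither it nor any descendant is in the conditioning set).
The empty set is therefore the unique smallest valid set.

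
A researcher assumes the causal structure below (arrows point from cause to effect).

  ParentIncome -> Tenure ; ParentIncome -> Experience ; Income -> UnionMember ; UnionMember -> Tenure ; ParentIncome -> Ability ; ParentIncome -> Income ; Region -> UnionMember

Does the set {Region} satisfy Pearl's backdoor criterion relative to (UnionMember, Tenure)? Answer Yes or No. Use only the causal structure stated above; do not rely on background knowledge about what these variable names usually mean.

No

Backdoor paths from UnionMember to Tenure (paths whose first edge points into UnionMember):
  P1: UnionMember <- Income <- ParentIncome -> Tenure
Condition 1 (no descendant of UnionMember in the set): holds — descendants of UnionMember are {Tenure}; none are in {Region}.
Condition 2 (every backdoor path blocked by {Region}):
  P1: open — no interior node is in the conditioning set.
{Region} does not satisfy the backdoor criterion.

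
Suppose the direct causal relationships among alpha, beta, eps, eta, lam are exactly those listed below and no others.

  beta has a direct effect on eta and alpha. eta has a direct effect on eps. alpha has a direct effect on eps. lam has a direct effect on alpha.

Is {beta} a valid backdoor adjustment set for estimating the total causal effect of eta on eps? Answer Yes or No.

Backdoor paths from eta to eps (paths whose first edge points into eta):
  P1: eta <- beta -> alpha -> eps
Condition 1 (no descendant of eta in the set): holds — descendants of eta are {eps}; none are in {beta}.
Condition 2 (every backdoor path blocked by {beta}):
  P1: blocked at fork node beta ∈ conditioning set.
{beta} satisfies the backdoor criterion.

Yes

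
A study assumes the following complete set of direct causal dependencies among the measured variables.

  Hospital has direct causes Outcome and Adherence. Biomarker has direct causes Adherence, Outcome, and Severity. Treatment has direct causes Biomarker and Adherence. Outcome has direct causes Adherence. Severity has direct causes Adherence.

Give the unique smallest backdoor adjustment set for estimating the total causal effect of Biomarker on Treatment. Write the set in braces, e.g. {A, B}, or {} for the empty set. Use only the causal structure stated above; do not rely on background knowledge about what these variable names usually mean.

Variables eligible for adjustment (non-descendants of Biomarker, excluding Biomarker and Treatment): {Adherence, Hospital, Outcome, Severity}.
Backdoor paths from Biomarker to Treatment:
  P1: Biomarker <- Adherence -> Treatment
  P2: Biomarker <- Severity <- Adherence -> Treatment
  P3: Biomarker <- Outcome <- Adherence -> Treatment
  P4: Biomarker <- Outcome -> Hospital <- Adherence -> Treatment
The empty set is not sufficient: P1 (Biomarker <- Adherence -> Treatment) has no collider blocking it and no conditioned non-collider, so it is open.
Try {Adherence}:
  P1: blocked at fork node Adherence ∈ conditioning set.
  P2: blocked at fork node Adherence ∈ conditioning set.
  P3: blocked at fork node Adherence ∈ conditioning set.
  P4: blocked at collider Hospital (neither it nor any descendant is in the conditioning set).
{Adherence} contains no descendant of Biomarker and blocks every backdoor path.
No other singleton works — e.g. {Severity} leaves P1 open — so {Adherence} is the unique smallest valid adjustment set.

{Adherence}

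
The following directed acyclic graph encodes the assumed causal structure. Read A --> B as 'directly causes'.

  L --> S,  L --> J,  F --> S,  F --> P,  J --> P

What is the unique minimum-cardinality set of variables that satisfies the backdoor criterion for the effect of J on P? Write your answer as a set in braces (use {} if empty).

Variables eligible for adjustment (non-descendants of J, excluding J and P): {F, L, S}.
Backdoor paths from J to P:
  P1: J <- L -> S <- F -> P
Each backdoor path contains an unconditioned collider, so every path is already blocked with the empty conditioning set:
  P1: blocked at collider S (neither it nor any descendant is in the conditioning set).
The empty set is therefore the unique smallest valid set.

{}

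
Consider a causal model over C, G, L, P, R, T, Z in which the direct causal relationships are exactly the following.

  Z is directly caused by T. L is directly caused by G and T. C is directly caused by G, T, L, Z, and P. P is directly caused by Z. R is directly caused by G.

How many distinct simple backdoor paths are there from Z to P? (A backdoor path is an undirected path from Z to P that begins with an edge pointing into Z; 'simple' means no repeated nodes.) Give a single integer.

3

A backdoor path from Z to P is any simple undirected path whose first edge points into Z (i.e. leaves Z via a parent).
Parents of Z: {T}.
Enumerating:
  P1: Z <- T -> L <- G -> C <- P
  P2: Z <- T -> L -> C <- P
  P3: Z <- T -> C <- P
That exhausts the simple backdoor paths. Count: 3.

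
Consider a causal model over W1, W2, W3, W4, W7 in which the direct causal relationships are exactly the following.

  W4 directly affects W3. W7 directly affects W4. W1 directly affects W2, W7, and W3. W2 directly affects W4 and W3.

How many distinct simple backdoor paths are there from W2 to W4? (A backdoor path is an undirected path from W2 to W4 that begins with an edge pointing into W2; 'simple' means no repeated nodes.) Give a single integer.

A backdoor path from W2 to W4 is any simple undirected path whose first edge points into W2 (i.e. leaves W2 via a parent).
Parents of W2: {W1}.
Enumerating:
  P1: W2 <- W1 -> W7 -> W4
  P2: W2 <- W1 -> W3 <- W4
That exhausts the simple backdoor paths. Count: 2.

2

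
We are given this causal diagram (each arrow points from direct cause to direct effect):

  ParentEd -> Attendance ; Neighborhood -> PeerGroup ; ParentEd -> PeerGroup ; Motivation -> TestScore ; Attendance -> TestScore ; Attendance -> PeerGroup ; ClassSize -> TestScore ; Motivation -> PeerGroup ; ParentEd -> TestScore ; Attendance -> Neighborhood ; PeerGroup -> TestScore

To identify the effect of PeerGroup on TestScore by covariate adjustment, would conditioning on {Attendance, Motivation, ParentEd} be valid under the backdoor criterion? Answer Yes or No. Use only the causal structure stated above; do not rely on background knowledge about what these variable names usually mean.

Backdoor paths from PeerGroup to TestScore (paths whose first edge points into PeerGroup):
  P1: PeerGroup <- ParentEd -> Attendance -> TestScore
  P2: PeerGroup <- ParentEd -> TestScore
  P3: PeerGroup <- Motivation -> TestScore
  P4: PeerGroup <- Attendance <- ParentEd -> TestScore
  P5: PeerGroup <- Attendance -> TestScore
  P6: PeerGroup <- Neighborhood <- Attendance <- ParentEd -> TestScore
  P7: PeerGroup <- Neighborhood <- Attendance -> TestScore
Condition 1 (no descendant of PeerGroup in the set): holds — descendants of PeerGroup are {TestScore}; none are in {Attendance, Motivation, ParentEd}.
Condition 2 (every backdoor path blocked by {Attendance, Motivation, ParentEd}):
  P1: blocked at fork node ParentEd ∈ conditioning set.
  P2: blocked at fork node ParentEd ∈ conditioning set.
  P3: blocked at fork node Motivation ∈ conditioning set.
  P4: blocked at chain node Attendance ∈ conditioning set.
  P5: blocked at fork node Attendance ∈ conditioning set.
  P6: blocked at chain node Attendance ∈ conditioning set.
  P7: blocked at fork node Attendance ∈ conditioning set.
{Attendance, Motivation, ParentEd} satisfies the backdoor criterion.

Yes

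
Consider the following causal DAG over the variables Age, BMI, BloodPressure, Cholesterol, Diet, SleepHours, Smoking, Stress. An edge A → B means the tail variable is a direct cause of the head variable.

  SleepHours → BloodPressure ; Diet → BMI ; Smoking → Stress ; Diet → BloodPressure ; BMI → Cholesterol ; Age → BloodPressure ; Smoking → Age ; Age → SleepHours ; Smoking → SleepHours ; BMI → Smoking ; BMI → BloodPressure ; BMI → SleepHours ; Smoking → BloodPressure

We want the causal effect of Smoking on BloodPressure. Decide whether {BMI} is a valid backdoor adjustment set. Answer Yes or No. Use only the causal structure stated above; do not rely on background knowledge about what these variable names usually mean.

Yes

Backdoor paths from Smoking to BloodPressure (paths whose first edge points into Smoking):
  P1: Smoking <- BMI <- Diet -> BloodPressure
  P2: Smoking <- BMI -> SleepHours <- Age -> BloodPressure
  P3: Smoking <- BMI -> SleepHours -> BloodPressure
  P4: Smoking <- BMI -> BloodPressure
Condition 1 (no descendant of Smoking in the set): holds — descendants of Smoking are {Age, BloodPressure, SleepHours, Stress}; none are in {BMI}.
Condition 2 (every backdoor path blocked by {BMI}):
  P1: blocked at chain node BMI ∈ conditioning set.
  P2: blocked at fork node BMI ∈ conditioning set.
  P3: blocked at fork node BMI ∈ conditioning set.
  P4: blocked at fork node BMI ∈ conditioning set.
{BMI} satisfies the backdoor criterion.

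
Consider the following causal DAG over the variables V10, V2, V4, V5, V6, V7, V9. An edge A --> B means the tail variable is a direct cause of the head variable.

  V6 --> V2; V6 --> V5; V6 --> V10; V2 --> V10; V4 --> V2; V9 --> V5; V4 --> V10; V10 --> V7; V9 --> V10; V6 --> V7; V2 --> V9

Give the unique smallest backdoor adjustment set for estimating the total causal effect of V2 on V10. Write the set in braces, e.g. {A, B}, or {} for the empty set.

Variables eligible for adjustment (non-descendants of V2, excluding V2 and V10): {V4, V6}.
Backdoor paths from V2 to V10:
  P1: V2 <- V6 -> V10
  P2: V2 <- V6 -> V7 <- V10
  P3: V2 <- V6 -> V5 <- V9 -> V10
  P4: V2 <- V4 -> V10
The empty set is not sufficient: P1 (V2 <- V6 -> V10) has no collider blocking it and no conditioned non-collider, so it is open.
Try {V4, V6}:
  P1: blocked at fork node V6 ∈ conditioning set.
  P2: blocked at fork node V6 ∈ conditioning set.
  P3: blocked at fork node V6 ∈ conditioning set.
  P4: blocked at fork node V4 ∈ conditioning set.
{V4, V6} contains no descendant of V2 and blocks every backdoor path.
Every element of {V4, V6} is needed (dropping V4 leaves P4 open; dropping V6 leaves P1 open), so no proper subset is valid.
Among all size-2 subsets of the eligible variables, only {V4, V6} blocks every backdoor path, so it is the unique smallest valid adjustment set.

{V4, V6}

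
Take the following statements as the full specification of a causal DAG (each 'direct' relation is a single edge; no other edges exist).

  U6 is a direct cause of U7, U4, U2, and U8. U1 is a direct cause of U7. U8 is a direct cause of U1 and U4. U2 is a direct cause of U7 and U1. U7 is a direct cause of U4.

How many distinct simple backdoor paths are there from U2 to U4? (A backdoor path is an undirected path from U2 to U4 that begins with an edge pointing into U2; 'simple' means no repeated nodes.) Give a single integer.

5

A backdoor path from U2 to U4 is any simple undirected path whose first edge points into U2 (i.e. leaves U2 via a parent).
Parents of U2: {U6}.
Enumerating:
  P1: U2 <- U6 -> U8 -> U1 -> U7 -> U4
  P2: U2 <- U6 -> U8 -> U4
  P3: U2 <- U6 -> U7 <- U1 <- U8 -> U4
  P4: U2 <- U6 -> U7 -> U4
  P5: U2 <- U6 -> U4
That exhausts the simple backdoor paths. Count: 5.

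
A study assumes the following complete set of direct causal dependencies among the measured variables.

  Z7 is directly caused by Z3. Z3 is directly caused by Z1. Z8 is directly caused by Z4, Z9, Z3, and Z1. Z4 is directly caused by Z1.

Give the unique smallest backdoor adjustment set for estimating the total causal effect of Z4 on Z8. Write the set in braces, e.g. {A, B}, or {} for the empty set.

Variables eligible for adjustment (non-descendants of Z4, excluding Z4 and Z8): {Z1, Z3, Z7, Z9}.
Backdoor paths from Z4 to Z8:
  P1: Z4 <- Z1 -> Z3 -> Z8
  P2: Z4 <- Z1 -> Z8
The empty set is not sufficient: P1 (Z4 <- Z1 -> Z3 -> Z8) has no collider blocking it and no conditioned non-collider, so it is open.
Try {Z1}:
  P1: blocked at fork node Z1 ∈ conditioning set.
  P2: blocked at fork node Z1 ∈ conditioning set.
{Z1} contains no descendant of Z4 and blocks every backdoor path.
No other singleton works — e.g. {Z3} leaves P2 open — so {Z1} is the unique smallest valid adjustment set.

{Z1}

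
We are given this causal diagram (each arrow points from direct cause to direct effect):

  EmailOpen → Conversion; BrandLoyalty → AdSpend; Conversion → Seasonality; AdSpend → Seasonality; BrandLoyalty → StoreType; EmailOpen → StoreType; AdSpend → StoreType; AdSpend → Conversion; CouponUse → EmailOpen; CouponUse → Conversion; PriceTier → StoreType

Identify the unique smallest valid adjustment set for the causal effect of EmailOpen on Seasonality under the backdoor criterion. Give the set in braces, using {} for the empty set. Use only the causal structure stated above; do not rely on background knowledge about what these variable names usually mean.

{CouponUse}

Variables eligible for adjustment (non-descendants of EmailOpen, excluding EmailOpen and Seasonality): {AdSpend, BrandLoyalty, CouponUse, PriceTier}.
Backdoor paths from EmailOpen to Seasonality:
  P1: EmailOpen <- CouponUse -> Conversion <- AdSpend -> Seasonality
  P2: EmailOpen <- CouponUse -> Conversion -> Seasonality
The empty set is not sufficient: P2 (EmailOpen <- CouponUse -> Conversion -> Seasonality) has no collider blocking it and no conditioned non-collider, so it is open.
Try {CouponUse}:
  P1: blocked at fork node CouponUse ∈ conditioning set.
  P2: blocked at fork node CouponUse ∈ conditioning set.
{CouponUse} contains no descendant of EmailOpen and blocks every backdoor path.
No other singleton works — e.g. {BrandLoyalty} leaves P2 open — so {CouponUse} is the unique smallest valid adjustment set.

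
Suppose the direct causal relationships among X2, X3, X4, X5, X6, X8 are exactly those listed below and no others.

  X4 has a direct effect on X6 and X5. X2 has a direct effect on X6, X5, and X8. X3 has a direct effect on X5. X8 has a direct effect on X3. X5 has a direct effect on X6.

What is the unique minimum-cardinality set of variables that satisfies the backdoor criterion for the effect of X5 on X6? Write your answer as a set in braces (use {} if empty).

{X2, X4}

Variables eligible for adjustment (non-descendants of X5, excluding X5 and X6): {X2, X3, X4, X8}.
Backdoor paths from X5 to X6:
  P1: X5 <- X2 -> X6
  P2: X5 <- X4 -> X6
  P3: X5 <- X3 <- X8 <- X2 -> X6
The empty set is not sufficient: P1 (X5 <- X2 -> X6) has no collider blocking it and no conditioned non-collider, so it is open.
Try {X2, X4}:
  P1: blocked at fork node X2 ∈ conditioning set.
  P2: blocked at fork node X4 ∈ conditioning set.
  P3: blocked at fork node X2 ∈ conditioning set.
{X2, X4} contains no descendant of X5 and blocks every backdoor path.
Every element of {X2, X4} is needed (dropping X2 leaves P1 open; dropping X4 leaves P2 open), so no proper subset is valid.
Among all size-2 subsets of the eligible variables, only {X2, X4} blocks every backdoor path, so it is the unique smallest valid adjustment set.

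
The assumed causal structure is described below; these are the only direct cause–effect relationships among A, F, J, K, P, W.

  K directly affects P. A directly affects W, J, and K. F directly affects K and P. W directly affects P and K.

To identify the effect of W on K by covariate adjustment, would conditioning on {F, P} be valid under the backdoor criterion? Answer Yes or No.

Backdoor paths from W to K (paths whose first edge points into W):
  P1: W <- A -> K
Condition 1 (no descendant of W in the set): FAILS — P is a descendant of W.
Condition 2 (every backdoor path blocked by {F, P}):
  P1: open — no interior node is in the conditioning set.
{F, P} does not satisfy the backdoor criterion.

No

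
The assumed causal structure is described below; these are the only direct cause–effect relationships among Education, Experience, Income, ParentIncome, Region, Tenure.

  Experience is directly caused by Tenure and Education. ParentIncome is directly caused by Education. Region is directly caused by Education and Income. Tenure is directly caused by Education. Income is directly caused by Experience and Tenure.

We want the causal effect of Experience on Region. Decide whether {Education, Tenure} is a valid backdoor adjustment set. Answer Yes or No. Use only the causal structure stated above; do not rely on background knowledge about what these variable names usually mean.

Yes

Backdoor paths from Experience to Region (paths whose first edge points into Experience):
  P1: Experience <- Education -> Tenure -> Income -> Region
  P2: Experience <- Education -> Region
  P3: Experience <- Tenure <- Education -> Region
  P4: Experience <- Tenure -> Income -> Region
Condition 1 (no descendant of Experience in the set): holds — descendants of Experience are {Income, Region}; none are in {Education, Tenure}.
Condition 2 (every backdoor path blocked by {Education, Tenure}):
  P1: blocked at fork node Education ∈ conditioning set.
  P2: blocked at fork node Education ∈ conditioning set.
  P3: blocked at chain node Tenure ∈ conditioning set.
  P4: blocked at fork node Tenure ∈ conditioning set.
{Education, Tenure} satisfies the backdoor criterion.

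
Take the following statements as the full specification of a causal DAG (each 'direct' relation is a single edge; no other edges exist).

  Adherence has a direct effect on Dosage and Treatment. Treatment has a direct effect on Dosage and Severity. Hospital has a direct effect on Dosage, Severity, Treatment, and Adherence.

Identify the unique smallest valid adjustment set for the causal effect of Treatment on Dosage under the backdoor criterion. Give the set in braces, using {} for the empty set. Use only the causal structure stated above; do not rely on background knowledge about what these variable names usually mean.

{Adherence, Hospital}

Variables eligible for adjustment (non-descendants of Treatment, excluding Treatment and Dosage): {Adherence, Hospital}.
Backdoor paths from Treatment to Dosage:
  P1: Treatment <- Hospital -> Adherence -> Dosage
  P2: Treatment <- Hospital -> Dosage
  P3: Treatment <- Adherence <- Hospital -> Dosage
  P4: Treatment <- Adherence -> Dosage
The empty set is not sufficient: P1 (Treatment <- Hospital -> Adherence -> Dosage) has no collider blocking it and no conditioned non-collider, so it is open.
Try {Adherence, Hospital}:
  P1: blocked at fork node Hospital ∈ conditioning set.
  P2: blocked at fork node Hospital ∈ conditioning set.
  P3: blocked at chain node Adherence ∈ conditioning set.
  P4: blocked at fork node Adherence ∈ conditioning set.
{Adherence, Hospital} contains no descendant of Treatment and blocks every backdoor path.
Every element of {Adherence, Hospital} is needed (dropping Adherence leaves P4 open; dropping Hospital leaves P2 open), so no proper subset is valid.
Among all size-2 subsets of the eligible variables, only {Adherence, Hospital} blocks every backdoor path, so it is the unique smallest valid adjustment set.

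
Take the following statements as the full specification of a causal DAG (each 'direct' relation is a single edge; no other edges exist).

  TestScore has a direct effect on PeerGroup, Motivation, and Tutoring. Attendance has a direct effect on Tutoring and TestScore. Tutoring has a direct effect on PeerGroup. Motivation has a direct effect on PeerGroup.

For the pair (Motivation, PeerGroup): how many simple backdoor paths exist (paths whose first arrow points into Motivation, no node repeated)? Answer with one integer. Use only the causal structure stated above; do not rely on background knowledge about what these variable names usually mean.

3

A backdoor path from Motivation to PeerGroup is any simple undirected path whose first edge points into Motivation (i.e. leaves Motivation via a parent).
Parents of Motivation: {TestScore}.
Enumerating:
  P1: Motivation <- TestScore <- Attendance -> Tutoring -> PeerGroup
  P2: Motivation <- TestScore -> Tutoring -> PeerGroup
  P3: Motivation <- TestScore -> PeerGroup
That exhausts the simple backdoor paths. Count: 3.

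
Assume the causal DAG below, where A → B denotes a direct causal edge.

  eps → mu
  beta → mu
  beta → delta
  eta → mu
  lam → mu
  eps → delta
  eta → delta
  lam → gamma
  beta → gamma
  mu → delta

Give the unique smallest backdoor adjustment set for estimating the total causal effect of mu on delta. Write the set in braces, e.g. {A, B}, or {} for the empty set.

{beta, eps, eta}

Variables eligible for adjustment (non-descendants of mu, excluding mu and delta): {beta, eps, eta, gamma, lam}.
Backdoor paths from mu to delta:
  P1: mu <- eta -> delta
  P2: mu <- eps -> delta
  P3: mu <- beta -> delta
  P4: mu <- lam -> gamma <- beta -> delta
The empty set is not sufficient: P1 (mu <- eta -> delta) has no collider blocking it and no conditioned non-collider, so it is open.
Try {beta, eps, eta}:
  P1: blocked at fork node eta ∈ conditioning set.
  P2: blocked at fork node eps ∈ conditioning set.
  P3: blocked at fork node beta ∈ conditioning set.
  P4: blocked at collider gamma (neither it nor any descendant is in the conditioning set).
{beta, eps, eta} contains no descendant of mu and blocks every backdoor path.
Every element of {beta, eps, eta} is needed (dropping beta leaves P3 open; dropping eps leaves P2 open; dropping eta leaves P1 open), so no proper subset is valid.
Among all size-3 subsets of the eligible variables, only {beta, eps, eta} blocks every backdoor path, so it is the unique smallest valid adjustment set.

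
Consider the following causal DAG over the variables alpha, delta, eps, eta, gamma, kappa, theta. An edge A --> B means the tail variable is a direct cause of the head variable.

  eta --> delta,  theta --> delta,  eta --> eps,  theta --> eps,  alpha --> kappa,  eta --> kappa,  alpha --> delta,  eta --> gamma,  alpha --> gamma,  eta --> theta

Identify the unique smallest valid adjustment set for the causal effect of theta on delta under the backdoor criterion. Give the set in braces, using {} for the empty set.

{eta}

Variables eligible for adjustment (non-descendants of theta, excluding theta and delta): {alpha, eta, gamma, kappa}.
Backdoor paths from theta to delta:
  P1: theta <- eta -> delta
  P2: theta <- eta -> gamma <- alpha -> delta
  P3: theta <- eta -> kappa <- alpha -> delta
The empty set is not sufficient: P1 (theta <- eta -> delta) has no collider blocking it and no conditioned non-collider, so it is open.
Try {eta}:
  P1: blocked at fork node eta ∈ conditioning set.
  P2: blocked at fork node eta ∈ conditioning set.
  P3: blocked at fork node eta ∈ conditioning set.
{eta} contains no descendant of theta and blocks every backdoor path.
No other singleton works — e.g. {alpha} leaves P1 open — so {eta} is the unique smallest valid adjustment set.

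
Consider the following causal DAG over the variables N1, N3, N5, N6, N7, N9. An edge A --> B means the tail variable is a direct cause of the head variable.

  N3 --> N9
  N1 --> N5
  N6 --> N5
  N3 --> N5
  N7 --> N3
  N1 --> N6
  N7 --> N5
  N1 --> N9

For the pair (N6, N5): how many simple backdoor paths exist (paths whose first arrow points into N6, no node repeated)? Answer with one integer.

3

A backdoor path from N6 to N5 is any simple undirected path whose first edge points into N6 (i.e. leaves N6 via a parent).
Parents of N6: {N1}.
Enumerating:
  P1: N6 <- N1 -> N9 <- N3 <- N7 -> N5
  P2: N6 <- N1 -> N9 <- N3 -> N5
  P3: N6 <- N1 -> N5
That exhausts the simple backdoor paths. Count: 3.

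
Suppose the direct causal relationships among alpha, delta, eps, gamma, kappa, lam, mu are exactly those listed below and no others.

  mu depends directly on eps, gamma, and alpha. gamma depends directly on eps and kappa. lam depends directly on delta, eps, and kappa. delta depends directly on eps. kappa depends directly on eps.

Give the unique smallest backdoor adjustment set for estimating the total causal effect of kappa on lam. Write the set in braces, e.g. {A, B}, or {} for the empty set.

Variables eligible for adjustment (non-descendants of kappa, excluding kappa and lam): {alpha, delta, eps}.
Backdoor paths from kappa to lam:
  P1: kappa <- eps -> delta -> lam
  P2: kappa <- eps -> lam
The empty set is not sufficient: P1 (kappa <- eps -> delta -> lam) has no collider blocking it and no conditioned non-collider, so it is open.
Try {eps}:
  P1: blocked at fork node eps ∈ conditioning set.
  P2: blocked at fork node eps ∈ conditioning set.
{eps} contains no descendant of kappa and blocks every backdoor path.
No other singleton works — e.g. {delta} leaves P2 open — so {eps} is the unique smallest valid adjustment set.

{eps}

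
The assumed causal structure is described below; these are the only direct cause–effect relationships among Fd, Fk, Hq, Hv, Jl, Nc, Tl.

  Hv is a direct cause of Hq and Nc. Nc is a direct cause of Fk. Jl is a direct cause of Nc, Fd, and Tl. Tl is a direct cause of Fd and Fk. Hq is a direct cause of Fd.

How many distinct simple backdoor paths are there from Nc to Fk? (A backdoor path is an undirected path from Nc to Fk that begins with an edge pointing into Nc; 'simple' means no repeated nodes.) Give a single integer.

A backdoor path from Nc to Fk is any simple undirected path whose first edge points into Nc (i.e. leaves Nc via a parent).
Parents of Nc: {Hv, Jl}.
Enumerating:
  P1: Nc <- Hv -> Hq -> Fd <- Jl -> Tl -> Fk
  P2: Nc <- Hv -> Hq -> Fd <- Tl -> Fk
  P3: Nc <- Jl -> Tl -> Fk
  P4: Nc <- Jl -> Fd <- Tl -> Fk
That exhausts the simple backdoor paths. Count: 4.

4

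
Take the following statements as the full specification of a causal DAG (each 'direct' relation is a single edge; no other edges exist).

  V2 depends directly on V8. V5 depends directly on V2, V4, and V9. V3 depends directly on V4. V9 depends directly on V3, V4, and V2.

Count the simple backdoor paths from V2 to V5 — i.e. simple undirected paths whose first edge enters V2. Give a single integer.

A backdoor path from V2 to V5 is any simple undirected path whose first edge points into V2 (i.e. leaves V2 via a parent).
Parents of V2: {V8}.
No simple path from any parent of V2 reaches V5 without revisiting V2, so there are no backdoor paths.

0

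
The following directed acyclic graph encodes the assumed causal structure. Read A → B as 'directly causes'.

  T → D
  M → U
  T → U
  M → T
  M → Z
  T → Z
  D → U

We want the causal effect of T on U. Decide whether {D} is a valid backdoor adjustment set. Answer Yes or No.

No

Backdoor paths from T to U (paths whose first edge points into T):
  P1: T <- M -> U
Condition 1 (no descendant of T in the set): FAILS — D is a descendant of T.
Condition 2 (every backdoor path blocked by {D}):
  P1: open — no interior node is in the conditioning set.
{D} does not satisfy the backdoor criterion.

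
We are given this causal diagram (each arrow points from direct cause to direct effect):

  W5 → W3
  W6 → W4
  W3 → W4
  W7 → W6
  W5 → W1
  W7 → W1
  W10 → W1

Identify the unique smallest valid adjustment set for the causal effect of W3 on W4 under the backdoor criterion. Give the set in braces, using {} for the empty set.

Variables eligible for adjustment (non-descendants of W3, excluding W3 and W4): {W1, W10, W5, W6, W7}.
Backdoor paths from W3 to W4:
  P1: W3 <- W5 -> W1 <- W7 -> W6 -> W4
Each backdoor path contains an unconditioned collider, so every path is already blocked with the empty conditioning set:
  P1: blocked at collider W1 (neither it nor any descendant is in the conditioning set).
The empty set is therefore the unique smallest valid set.

{}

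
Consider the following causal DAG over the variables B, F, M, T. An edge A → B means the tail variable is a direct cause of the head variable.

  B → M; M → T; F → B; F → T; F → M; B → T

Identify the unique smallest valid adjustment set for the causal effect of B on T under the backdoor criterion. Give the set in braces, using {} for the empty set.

{F}

Variables eligible for adjustment (non-descendants of B, excluding B and T): {F}.
Backdoor paths from B to T:
  P1: B <- F -> M -> T
  P2: B <- F -> T
The empty set is not sufficient: P1 (B <- F -> M -> T) has no collider blocking it and no conditioned non-collider, so it is open.
Try {F}:
  P1: blocked at fork node F ∈ conditioning set.
  P2: blocked at fork node F ∈ conditioning set.
{F} contains no descendant of B and blocks every backdoor path.
{F} is the unique smallest valid adjustment set.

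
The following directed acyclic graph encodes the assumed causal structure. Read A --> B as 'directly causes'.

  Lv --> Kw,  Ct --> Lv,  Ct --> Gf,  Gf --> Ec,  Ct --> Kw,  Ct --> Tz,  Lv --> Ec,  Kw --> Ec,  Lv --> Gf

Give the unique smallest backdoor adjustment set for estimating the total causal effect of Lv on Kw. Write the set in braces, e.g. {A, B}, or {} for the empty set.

Variables eligible for adjustment (non-descendants of Lv, excluding Lv and Kw): {Ct, Tz}.
Backdoor paths from Lv to Kw:
  P1: Lv <- Ct -> Gf -> Ec <- Kw
  P2: Lv <- Ct -> Kw
The empty set is not sufficient: P2 (Lv <- Ct -> Kw) has no collider blocking it and no conditioned non-collider, so it is open.
Try {Ct}:
  P1: blocked at fork node Ct ∈ conditioning set.
  P2: blocked at fork node Ct ∈ conditioning set.
{Ct} contains no descendant of Lv and blocks every backdoor path.
No other singleton works — e.g. {Tz} leaves P2 open — so {Ct} is the unique smallest valid adjustment set.

{Ct}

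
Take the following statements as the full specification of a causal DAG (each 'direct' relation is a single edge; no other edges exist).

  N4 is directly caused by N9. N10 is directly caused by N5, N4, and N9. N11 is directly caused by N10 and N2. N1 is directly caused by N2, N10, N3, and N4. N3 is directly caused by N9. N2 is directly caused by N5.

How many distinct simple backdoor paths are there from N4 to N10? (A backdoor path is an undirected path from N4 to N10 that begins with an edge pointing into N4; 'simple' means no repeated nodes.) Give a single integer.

4

A backdoor path from N4 to N10 is any simple undirected path whose first edge points into N4 (i.e. leaves N4 via a parent).
Parents of N4: {N9}.
Enumerating:
  P1: N4 <- N9 -> N3 -> N1 <- N2 <- N5 -> N10
  P2: N4 <- N9 -> N3 -> N1 <- N2 -> N11 <- N10
  P3: N4 <- N9 -> N3 -> N1 <- N10
  P4: N4 <- N9 -> N10
That exhausts the simple backdoor paths. Count: 4.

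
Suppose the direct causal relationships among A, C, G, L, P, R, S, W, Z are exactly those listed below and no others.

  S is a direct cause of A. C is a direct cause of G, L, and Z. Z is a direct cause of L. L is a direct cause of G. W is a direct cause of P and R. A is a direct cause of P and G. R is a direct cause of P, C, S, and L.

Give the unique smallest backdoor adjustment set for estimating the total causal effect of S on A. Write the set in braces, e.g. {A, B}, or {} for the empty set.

{}

Variables eligible for adjustment (non-descendants of S, excluding S and A): {C, L, R, W, Z}.
Backdoor paths from S to A:
  P1: S <- R <- W -> P <- A
  P2: S <- R -> C -> Z -> L -> G <- A
  P3: S <- R -> C -> L -> G <- A
  P4: S <- R -> C -> G <- A
  P5: S <- R -> L <- C -> G <- A
  P6: S <- R -> L <- Z <- C -> G <- A
  P7: S <- R -> L -> G <- A
  P8: S <- R -> P <- A
Each backdoor path contains an unconditioned collider, so every path is already blocked with the empty conditioning set:
  P1: blocked at collider P (neither it nor any descendant is in the conditioning set).
  P2: blocked at collider G (neither it nor any descendant is in the conditioning set).
  P3: blocked at collider G (neither it nor any descendant is in the conditioning set).
  P4: blocked at collider G (neither it nor any descendant is in the conditioning set).
  P5: blocked at collider L (neither it nor any descendant is in the conditioning set).
  P6: blocked at collider L (neither it nor any descendant is in the conditioning set).
  P7: blocked at collider G (neither it nor any descendant is in the conditioning set).
  P8: blocked at collider P (neither it nor any descendant is in the conditioning set).
The empty set is therefore the unique smallest valid set.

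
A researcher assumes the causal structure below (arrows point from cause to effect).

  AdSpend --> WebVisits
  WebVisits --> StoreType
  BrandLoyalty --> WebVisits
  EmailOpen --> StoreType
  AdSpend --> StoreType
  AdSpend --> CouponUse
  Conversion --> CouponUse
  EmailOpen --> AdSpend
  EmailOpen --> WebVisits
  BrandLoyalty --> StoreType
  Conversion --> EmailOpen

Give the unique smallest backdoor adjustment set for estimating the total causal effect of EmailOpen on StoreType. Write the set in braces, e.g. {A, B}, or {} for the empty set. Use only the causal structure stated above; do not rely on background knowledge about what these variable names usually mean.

{}

Variables eligible for adjustment (non-descendants of EmailOpen, excluding EmailOpen and StoreType): {BrandLoyalty, Conversion}.
Backdoor paths from EmailOpen to StoreType:
  P1: EmailOpen <- Conversion -> CouponUse <- AdSpend -> WebVisits <- BrandLoyalty -> StoreType
  P2: EmailOpen <- Conversion -> CouponUse <- AdSpend -> WebVisits -> StoreType
  P3: EmailOpen <- Conversion -> CouponUse <- AdSpend -> StoreType
Each backdoor path contains an unconditioned collider, so every path is already blocked with the empty conditioning set:
  P1: blocked at collider CouponUse (neither it nor any descendant is in the conditioning set).
  P2: blocked at collider CouponUse (neither it nor any descendant is in the conditioning set).
  P3: blocked at collider CouponUse (neither it nor any descendant is in the conditioning set).
The empty set is therefore the unique smallest valid set.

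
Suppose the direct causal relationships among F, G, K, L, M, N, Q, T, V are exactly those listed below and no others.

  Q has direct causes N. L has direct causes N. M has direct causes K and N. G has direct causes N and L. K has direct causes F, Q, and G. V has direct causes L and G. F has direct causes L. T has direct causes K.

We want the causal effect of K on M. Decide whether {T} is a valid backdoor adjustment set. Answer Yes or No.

Backdoor paths from K to M (paths whose first edge points into K):
  P1: K <- G <- N -> M
  P2: K <- G <- L <- N -> M
  P3: K <- G -> V <- L <- N -> M
  P4: K <- F <- L <- N -> M
  P5: K <- F <- L -> G <- N -> M
  P6: K <- F <- L -> V <- G <- N -> M
  P7: K <- Q <- N -> M
Condition 1 (no descendant of K in the set): FAILS — T is a descendant of K.
Condition 2 (every backdoor path blocked by {T}):
  P1: open — no interior node is in the conditioning set.
  P2: open — no interior node is in the conditioning set.
  P3: blocked at collider V (neither it nor any descendant is in the conditioning set).
  P4: open — no interior node is in the conditioning set.
  P5: open — collider(s) G are conditioned on (or have a conditioned descendant) and no non-collider on the path is in the set.
  P6: blocked at collider V (neither it nor any descendant is in the conditioning set).
  P7: open — no interior node is in the conditioning set.
{T} does not satisfy the backdoor criterion.

No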